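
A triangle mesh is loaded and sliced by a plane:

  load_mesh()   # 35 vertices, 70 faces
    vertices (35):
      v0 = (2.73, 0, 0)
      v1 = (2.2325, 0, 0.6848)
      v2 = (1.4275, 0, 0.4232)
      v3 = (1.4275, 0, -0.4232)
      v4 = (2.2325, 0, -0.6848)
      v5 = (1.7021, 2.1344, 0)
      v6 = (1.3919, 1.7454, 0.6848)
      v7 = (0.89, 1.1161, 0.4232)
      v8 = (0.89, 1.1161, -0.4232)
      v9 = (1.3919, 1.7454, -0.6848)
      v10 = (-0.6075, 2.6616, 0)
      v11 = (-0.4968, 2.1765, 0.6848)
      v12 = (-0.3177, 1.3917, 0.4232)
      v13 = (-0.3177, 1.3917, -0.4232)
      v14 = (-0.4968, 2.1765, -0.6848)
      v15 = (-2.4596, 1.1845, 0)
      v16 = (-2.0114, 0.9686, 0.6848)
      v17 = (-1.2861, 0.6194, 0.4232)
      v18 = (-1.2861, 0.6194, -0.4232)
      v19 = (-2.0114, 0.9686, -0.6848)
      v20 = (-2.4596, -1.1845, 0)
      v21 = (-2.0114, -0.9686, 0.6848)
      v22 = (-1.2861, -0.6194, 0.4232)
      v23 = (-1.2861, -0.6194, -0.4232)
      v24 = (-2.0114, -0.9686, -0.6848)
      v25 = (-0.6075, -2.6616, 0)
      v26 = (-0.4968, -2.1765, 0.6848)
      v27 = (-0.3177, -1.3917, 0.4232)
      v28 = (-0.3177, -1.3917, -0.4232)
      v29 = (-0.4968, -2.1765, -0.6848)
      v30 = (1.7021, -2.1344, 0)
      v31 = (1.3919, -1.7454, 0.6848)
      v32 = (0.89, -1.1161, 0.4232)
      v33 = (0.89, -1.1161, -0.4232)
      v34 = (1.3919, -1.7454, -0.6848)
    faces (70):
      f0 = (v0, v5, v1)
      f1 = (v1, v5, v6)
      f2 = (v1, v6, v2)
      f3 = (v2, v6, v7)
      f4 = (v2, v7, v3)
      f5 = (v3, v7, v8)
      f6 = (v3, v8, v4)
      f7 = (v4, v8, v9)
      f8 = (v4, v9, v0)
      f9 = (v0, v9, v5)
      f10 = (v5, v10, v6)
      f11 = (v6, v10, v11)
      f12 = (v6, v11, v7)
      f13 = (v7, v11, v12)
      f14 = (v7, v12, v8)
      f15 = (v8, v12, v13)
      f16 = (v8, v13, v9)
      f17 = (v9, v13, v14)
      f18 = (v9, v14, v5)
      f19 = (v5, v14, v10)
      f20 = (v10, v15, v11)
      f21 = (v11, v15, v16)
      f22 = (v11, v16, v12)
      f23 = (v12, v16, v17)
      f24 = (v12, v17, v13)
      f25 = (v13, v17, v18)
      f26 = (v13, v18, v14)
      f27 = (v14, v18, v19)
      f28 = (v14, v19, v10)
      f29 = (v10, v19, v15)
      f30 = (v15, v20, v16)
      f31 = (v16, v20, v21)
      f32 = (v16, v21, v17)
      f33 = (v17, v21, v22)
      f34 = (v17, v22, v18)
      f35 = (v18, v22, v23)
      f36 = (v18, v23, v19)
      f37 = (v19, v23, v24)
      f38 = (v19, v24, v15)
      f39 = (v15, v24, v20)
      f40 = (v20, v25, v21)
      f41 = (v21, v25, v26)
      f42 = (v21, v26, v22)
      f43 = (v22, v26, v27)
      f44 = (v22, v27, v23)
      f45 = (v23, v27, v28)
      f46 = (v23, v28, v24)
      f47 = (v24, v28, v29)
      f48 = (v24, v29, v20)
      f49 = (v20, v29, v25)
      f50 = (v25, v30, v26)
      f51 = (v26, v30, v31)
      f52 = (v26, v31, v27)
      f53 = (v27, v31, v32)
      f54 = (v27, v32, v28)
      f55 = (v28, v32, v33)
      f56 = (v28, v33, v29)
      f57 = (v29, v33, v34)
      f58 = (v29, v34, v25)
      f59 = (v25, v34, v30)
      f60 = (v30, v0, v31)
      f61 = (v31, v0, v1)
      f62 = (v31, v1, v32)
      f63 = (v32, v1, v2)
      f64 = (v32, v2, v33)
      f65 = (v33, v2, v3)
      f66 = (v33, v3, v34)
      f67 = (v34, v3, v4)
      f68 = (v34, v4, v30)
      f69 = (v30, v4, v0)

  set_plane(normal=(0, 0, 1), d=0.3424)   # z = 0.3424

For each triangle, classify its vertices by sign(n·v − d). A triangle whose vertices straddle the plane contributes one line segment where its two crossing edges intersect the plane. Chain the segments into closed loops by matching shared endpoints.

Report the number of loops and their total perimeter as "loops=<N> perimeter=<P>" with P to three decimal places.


loops=2 perimeter=23.743

Straddling triangles (28 of 70):
  (v0,v5,v1) [--+] → (1.9673, 1.0672, 0.3424)–(2.48125, 0, 0.3424)  len=1.1845
  (v1,v5,v6) [+-+] → (1.9673, 1.0672, 0.3424)–(1.547, 1.9399, 0.3424)  len=0.9686
  (v2,v7,v3) [++-] → (0.941311, 1.00955, 0.3424)–(1.4275, 0, 0.3424)  len=1.1205
  (v3,v7,v8) [-+-] → (0.941311, 1.00955, 0.3424)–(0.89, 1.1161, 0.3424)  len=0.1183
  (v5,v10,v6) [--+] → (0.3922, 2.2035, 0.3424)–(1.547, 1.9399, 0.3424)  len=1.1845
  (v6,v10,v11) [+-+] → (0.3922, 2.2035, 0.3424)–(-0.55215, 2.41905, 0.3424)  len=0.9686
  (v7,v12,v8) [++-] → (-0.202409, 1.36539, 0.3424)–(0.89, 1.1161, 0.3424)  len=1.1205
  (v8,v12,v13) [-+-] → (-0.202409, 1.36539, 0.3424)–(-0.3177, 1.3917, 0.3424)  len=0.1183
  (v10,v15,v11) [--+] → (-1.4782, 1.6805, 0.3424)–(-0.55215, 2.41905, 0.3424)  len=1.1845
  (v11,v15,v16) [+-+] → (-1.4782, 1.6805, 0.3424)–(-2.2355, 1.07655, 0.3424)  len=0.9686
  (v12,v17,v13) [++-] → (-1.19365, 0.693126, 0.3424)–(-0.3177, 1.3917, 0.3424)  len=1.1204
  (v13,v17,v18) [-+-] → (-1.19365, 0.693126, 0.3424)–(-1.2861, 0.6194, 0.3424)  len=0.1182
  (v15,v20,v16) [--+] → (-2.2355, -0.10795, 0.3424)–(-2.2355, 1.07655, 0.3424)  len=1.1845
  (v16,v20,v21) [+-+] → (-2.2355, -0.10795, 0.3424)–(-2.2355, -1.07655, 0.3424)  len=0.9686
  (v17,v22,v18) [++-] → (-1.2861, -0.50114, 0.3424)–(-1.2861, 0.6194, 0.3424)  len=1.1205
  (v18,v22,v23) [-+-] → (-1.2861, -0.50114, 0.3424)–(-1.2861, -0.6194, 0.3424)  len=0.1183
  (v20,v25,v21) [--+] → (-1.30945, -1.8151, 0.3424)–(-2.2355, -1.07655, 0.3424)  len=1.1845
  (v21,v25,v26) [+-+] → (-1.30945, -1.8151, 0.3424)–(-0.55215, -2.41905, 0.3424)  len=0.9686
  (v22,v27,v23) [++-] → (-0.410147, -1.31797, 0.3424)–(-1.2861, -0.6194, 0.3424)  len=1.1204
  (v23,v27,v28) [-+-] → (-0.410147, -1.31797, 0.3424)–(-0.3177, -1.3917, 0.3424)  len=0.1182
  (v25,v30,v26) [--+] → (0.60265, -2.15545, 0.3424)–(-0.55215, -2.41905, 0.3424)  len=1.1845
  (v26,v30,v31) [+-+] → (0.60265, -2.15545, 0.3424)–(1.547, -1.9399, 0.3424)  len=0.9686
  (v27,v32,v28) [++-] → (0.774709, -1.14241, 0.3424)–(-0.3177, -1.3917, 0.3424)  len=1.1205
  (v28,v32,v33) [-+-] → (0.774709, -1.14241, 0.3424)–(0.89, -1.1161, 0.3424)  len=0.1183
  (v30,v0,v31) [--+] → (2.06095, -0.8727, 0.3424)–(1.547, -1.9399, 0.3424)  len=1.1845
  (v31,v0,v1) [+-+] → (2.06095, -0.8727, 0.3424)–(2.48125, 0, 0.3424)  len=0.9686
  (v32,v2,v33) [++-] → (1.37619, -0.106546, 0.3424)–(0.89, -1.1161, 0.3424)  len=1.1205
  (v33,v2,v3) [-+-] → (1.37619, -0.106546, 0.3424)–(1.4275, 0, 0.3424)  len=0.1183

Chained into 2 loop(s):
  loop 1: 14 segments, perimeter = 15.0719
  loop 2: 14 segments, perimeter = 8.6712
Total perimeter = 23.743


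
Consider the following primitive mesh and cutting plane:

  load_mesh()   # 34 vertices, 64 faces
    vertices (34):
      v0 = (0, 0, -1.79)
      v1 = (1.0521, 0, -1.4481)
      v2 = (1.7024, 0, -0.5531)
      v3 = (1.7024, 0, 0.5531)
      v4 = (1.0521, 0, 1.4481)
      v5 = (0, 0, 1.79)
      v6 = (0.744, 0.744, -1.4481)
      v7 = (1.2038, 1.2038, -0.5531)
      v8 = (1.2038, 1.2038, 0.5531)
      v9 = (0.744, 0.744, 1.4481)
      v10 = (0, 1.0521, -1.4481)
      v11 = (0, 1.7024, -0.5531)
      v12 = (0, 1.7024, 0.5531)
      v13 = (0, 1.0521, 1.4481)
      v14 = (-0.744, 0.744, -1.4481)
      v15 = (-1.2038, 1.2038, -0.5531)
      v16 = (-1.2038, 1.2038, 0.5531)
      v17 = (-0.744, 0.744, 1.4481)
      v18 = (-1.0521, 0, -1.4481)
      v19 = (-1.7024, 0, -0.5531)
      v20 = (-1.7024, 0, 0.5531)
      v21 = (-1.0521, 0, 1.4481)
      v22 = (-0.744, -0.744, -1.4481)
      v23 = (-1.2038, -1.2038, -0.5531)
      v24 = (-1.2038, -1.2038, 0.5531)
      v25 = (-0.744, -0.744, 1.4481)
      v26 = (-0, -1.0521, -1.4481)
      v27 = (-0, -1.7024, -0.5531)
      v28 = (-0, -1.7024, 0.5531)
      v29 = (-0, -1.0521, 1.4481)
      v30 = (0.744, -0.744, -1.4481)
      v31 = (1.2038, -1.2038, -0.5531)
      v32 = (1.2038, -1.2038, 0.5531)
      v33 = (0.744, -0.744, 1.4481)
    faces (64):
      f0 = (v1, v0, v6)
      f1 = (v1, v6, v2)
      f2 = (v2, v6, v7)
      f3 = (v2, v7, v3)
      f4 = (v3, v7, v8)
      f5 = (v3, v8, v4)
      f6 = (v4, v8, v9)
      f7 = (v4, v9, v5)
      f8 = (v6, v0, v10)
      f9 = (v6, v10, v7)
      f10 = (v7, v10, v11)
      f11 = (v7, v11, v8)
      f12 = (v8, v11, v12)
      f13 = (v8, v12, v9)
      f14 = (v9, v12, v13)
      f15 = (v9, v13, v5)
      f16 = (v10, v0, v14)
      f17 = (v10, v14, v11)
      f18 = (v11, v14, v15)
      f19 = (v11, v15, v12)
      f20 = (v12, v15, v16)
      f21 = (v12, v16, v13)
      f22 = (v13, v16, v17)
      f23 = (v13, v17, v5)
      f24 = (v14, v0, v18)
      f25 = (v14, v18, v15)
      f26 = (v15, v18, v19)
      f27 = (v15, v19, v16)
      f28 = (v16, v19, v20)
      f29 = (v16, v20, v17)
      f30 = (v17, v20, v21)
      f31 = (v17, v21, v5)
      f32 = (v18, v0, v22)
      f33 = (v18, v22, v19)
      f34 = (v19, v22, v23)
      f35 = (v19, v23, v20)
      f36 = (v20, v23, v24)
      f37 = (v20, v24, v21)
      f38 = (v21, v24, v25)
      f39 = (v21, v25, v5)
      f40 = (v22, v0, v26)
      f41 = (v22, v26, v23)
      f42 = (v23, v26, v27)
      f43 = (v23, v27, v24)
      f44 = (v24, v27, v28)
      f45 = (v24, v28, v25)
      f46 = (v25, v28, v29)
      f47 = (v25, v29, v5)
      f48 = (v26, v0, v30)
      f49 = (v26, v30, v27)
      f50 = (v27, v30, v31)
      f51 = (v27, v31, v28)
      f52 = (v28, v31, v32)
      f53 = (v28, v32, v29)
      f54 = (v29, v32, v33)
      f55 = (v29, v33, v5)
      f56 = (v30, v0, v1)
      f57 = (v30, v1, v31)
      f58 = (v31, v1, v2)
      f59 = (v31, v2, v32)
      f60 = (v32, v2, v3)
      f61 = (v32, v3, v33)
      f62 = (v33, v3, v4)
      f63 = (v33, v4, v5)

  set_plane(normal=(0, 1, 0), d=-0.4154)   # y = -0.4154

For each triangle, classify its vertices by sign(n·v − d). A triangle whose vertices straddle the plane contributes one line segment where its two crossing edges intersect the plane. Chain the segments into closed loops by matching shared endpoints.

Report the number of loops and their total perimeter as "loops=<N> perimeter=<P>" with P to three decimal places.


loops=1 perimeter=10.269

Straddling triangles (20 of 64):
  (v18,v0,v22) [++-] → (-0.4154, -0.4154, -1.59911)–(-0.880078, -0.4154, -1.4481)  len=0.4886
  (v18,v22,v19) [+-+] → (-0.880078, -0.4154, -1.4481)–(-1.16729, -0.4154, -1.05281)  len=0.4886
  (v19,v22,v23) [+--] → (-1.16729, -0.4154, -1.05281)–(-1.53035, -0.4154, -0.5531)  len=0.6177
  (v19,v23,v20) [+-+] → (-1.53035, -0.4154, -0.5531)–(-1.53035, -0.4154, 0.171379)  len=0.7245
  (v20,v23,v24) [+--] → (-1.53035, -0.4154, 0.171379)–(-1.53035, -0.4154, 0.5531)  len=0.3817
  (v20,v24,v21) [+-+] → (-1.53035, -0.4154, 0.5531)–(-1.10445, -0.4154, 1.13926)  len=0.7245
  (v21,v24,v25) [+--] → (-1.10445, -0.4154, 1.13926)–(-0.880078, -0.4154, 1.4481)  len=0.3817
  (v21,v25,v5) [+-+] → (-0.880078, -0.4154, 1.4481)–(-0.4154, -0.4154, 1.59911)  len=0.4886
  (v22,v0,v26) [-+-] → (-0.4154, -0.4154, -1.59911)–(0, -0.4154, -1.65501)  len=0.4191
  (v25,v29,v5) [--+] → (0, -0.4154, 1.65501)–(-0.4154, -0.4154, 1.59911)  len=0.4191
  (v26,v0,v30) [-+-] → (0, -0.4154, -1.65501)–(0.4154, -0.4154, -1.59911)  len=0.4191
  (v29,v33,v5) [--+] → (0.4154, -0.4154, 1.59911)–(0, -0.4154, 1.65501)  len=0.4191
  (v30,v0,v1) [-++] → (0.4154, -0.4154, -1.59911)–(0.880078, -0.4154, -1.4481)  len=0.4886
  (v30,v1,v31) [-+-] → (0.880078, -0.4154, -1.4481)–(1.10445, -0.4154, -1.13926)  len=0.3817
  (v31,v1,v2) [-++] → (1.10445, -0.4154, -1.13926)–(1.53035, -0.4154, -0.5531)  len=0.7245
  (v31,v2,v32) [-+-] → (1.53035, -0.4154, -0.5531)–(1.53035, -0.4154, -0.171379)  len=0.3817
  (v32,v2,v3) [-++] → (1.53035, -0.4154, -0.171379)–(1.53035, -0.4154, 0.5531)  len=0.7245
  (v32,v3,v33) [-+-] → (1.53035, -0.4154, 0.5531)–(1.16729, -0.4154, 1.05281)  len=0.6177
  (v33,v3,v4) [-++] → (1.16729, -0.4154, 1.05281)–(0.880078, -0.4154, 1.4481)  len=0.4886
  (v33,v4,v5) [-++] → (0.880078, -0.4154, 1.4481)–(0.4154, -0.4154, 1.59911)  len=0.4886

Chained into 1 loop(s):
  loop 1: 20 segments, perimeter = 10.2685
Total perimeter = 10.269


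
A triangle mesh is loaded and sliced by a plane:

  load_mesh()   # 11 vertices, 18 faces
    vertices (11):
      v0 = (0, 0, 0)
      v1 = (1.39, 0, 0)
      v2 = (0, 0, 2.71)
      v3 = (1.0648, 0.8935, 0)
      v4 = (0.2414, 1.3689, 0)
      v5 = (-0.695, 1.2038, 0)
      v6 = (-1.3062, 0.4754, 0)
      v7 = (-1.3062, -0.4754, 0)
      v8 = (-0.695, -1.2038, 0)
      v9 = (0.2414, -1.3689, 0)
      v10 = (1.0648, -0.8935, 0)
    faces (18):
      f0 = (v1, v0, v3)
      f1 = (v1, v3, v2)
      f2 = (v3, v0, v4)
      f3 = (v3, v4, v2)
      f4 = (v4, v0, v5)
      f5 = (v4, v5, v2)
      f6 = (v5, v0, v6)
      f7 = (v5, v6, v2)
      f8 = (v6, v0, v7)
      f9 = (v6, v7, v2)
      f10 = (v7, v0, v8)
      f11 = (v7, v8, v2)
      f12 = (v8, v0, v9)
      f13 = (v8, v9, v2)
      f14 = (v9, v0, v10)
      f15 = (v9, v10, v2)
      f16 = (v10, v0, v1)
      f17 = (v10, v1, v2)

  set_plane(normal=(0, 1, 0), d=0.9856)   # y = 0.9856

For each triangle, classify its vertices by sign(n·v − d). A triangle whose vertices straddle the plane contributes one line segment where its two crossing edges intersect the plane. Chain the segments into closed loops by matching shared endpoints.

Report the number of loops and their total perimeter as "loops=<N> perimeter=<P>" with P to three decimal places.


Straddling triangles (6 of 18):
  (v3,v0,v4) [--+] → (0.173807, 0.9856, 0)–(0.905281, 0.9856, 0)  len=0.7315
  (v3,v4,v2) [-+-] → (0.905281, 0.9856, 0)–(0.173807, 0.9856, 0.758816)  len=1.0540
  (v4,v0,v5) [+-+] → (0.173807, 0.9856, 0)–(-0.569025, 0.9856, 0)  len=0.7428
  (v4,v5,v2) [++-] → (-0.569025, 0.9856, 0.491213)–(0.173807, 0.9856, 0.758816)  len=0.7896
  (v5,v0,v6) [+--] → (-0.569025, 0.9856, 0)–(-0.878091, 0.9856, 0)  len=0.3091
  (v5,v6,v2) [+--] → (-0.878091, 0.9856, 0)–(-0.569025, 0.9856, 0.491213)  len=0.5804

Chained into 1 loop(s):
  loop 1: 6 segments, perimeter = 4.2073
Total perimeter = 4.207

loops=1 perimeter=4.207


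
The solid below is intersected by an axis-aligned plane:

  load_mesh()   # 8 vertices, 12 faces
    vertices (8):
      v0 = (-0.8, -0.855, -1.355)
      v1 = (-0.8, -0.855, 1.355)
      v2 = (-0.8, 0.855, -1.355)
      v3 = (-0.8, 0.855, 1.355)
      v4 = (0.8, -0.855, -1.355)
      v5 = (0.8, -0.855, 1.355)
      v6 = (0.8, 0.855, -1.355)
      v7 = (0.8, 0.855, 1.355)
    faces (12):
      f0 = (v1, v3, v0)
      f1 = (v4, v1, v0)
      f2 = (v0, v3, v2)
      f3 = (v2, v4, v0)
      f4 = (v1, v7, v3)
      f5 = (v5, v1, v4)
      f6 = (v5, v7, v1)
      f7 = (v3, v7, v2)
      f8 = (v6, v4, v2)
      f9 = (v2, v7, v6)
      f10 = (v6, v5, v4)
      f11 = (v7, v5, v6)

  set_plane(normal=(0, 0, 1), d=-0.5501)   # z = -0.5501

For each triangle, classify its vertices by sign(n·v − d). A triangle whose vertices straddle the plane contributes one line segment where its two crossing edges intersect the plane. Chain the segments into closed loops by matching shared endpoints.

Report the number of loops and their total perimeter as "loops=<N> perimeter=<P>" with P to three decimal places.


loops=1 perimeter=6.620

Straddling triangles (8 of 12):
  (v1,v3,v0) [++-] → (-0.8, -0.347111, -0.5501)–(-0.8, -0.855, -0.5501)  len=0.5079
  (v4,v1,v0) [-+-] → (0.324782, -0.855, -0.5501)–(-0.8, -0.855, -0.5501)  len=1.1248
  (v0,v3,v2) [-+-] → (-0.8, -0.347111, -0.5501)–(-0.8, 0.855, -0.5501)  len=1.2021
  (v5,v1,v4) [++-] → (0.324782, -0.855, -0.5501)–(0.8, -0.855, -0.5501)  len=0.4752
  (v3,v7,v2) [++-] → (-0.324782, 0.855, -0.5501)–(-0.8, 0.855, -0.5501)  len=0.4752
  (v2,v7,v6) [-+-] → (-0.324782, 0.855, -0.5501)–(0.8, 0.855, -0.5501)  len=1.1248
  (v6,v5,v4) [-+-] → (0.8, 0.347111, -0.5501)–(0.8, -0.855, -0.5501)  len=1.2021
  (v7,v5,v6) [++-] → (0.8, 0.347111, -0.5501)–(0.8, 0.855, -0.5501)  len=0.5079

Chained into 1 loop(s):
  loop 1: 8 segments, perimeter = 6.6200
Total perimeter = 6.620


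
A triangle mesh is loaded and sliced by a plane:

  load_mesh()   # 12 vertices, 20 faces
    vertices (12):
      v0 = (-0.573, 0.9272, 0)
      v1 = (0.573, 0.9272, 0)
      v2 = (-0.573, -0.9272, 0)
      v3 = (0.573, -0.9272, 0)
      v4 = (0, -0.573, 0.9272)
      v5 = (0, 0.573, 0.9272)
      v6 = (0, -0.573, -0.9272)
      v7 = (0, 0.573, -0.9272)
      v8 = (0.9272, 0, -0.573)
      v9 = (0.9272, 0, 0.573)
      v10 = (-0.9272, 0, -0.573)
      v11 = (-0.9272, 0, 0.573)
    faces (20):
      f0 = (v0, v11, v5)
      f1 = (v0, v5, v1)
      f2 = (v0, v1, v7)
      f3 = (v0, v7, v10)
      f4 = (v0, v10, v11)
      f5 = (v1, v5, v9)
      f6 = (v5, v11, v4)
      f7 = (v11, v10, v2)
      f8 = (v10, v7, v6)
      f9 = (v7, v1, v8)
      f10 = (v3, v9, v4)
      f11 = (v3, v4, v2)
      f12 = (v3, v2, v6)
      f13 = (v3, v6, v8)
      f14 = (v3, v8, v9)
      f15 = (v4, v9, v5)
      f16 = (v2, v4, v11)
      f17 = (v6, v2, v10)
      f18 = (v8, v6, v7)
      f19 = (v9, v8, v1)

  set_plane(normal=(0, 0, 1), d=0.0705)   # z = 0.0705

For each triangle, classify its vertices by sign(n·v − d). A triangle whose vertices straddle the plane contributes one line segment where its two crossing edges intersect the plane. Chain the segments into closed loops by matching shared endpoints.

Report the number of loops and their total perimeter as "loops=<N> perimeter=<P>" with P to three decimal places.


loops=1 perimeter=6.092

Straddling triangles (10 of 20):
  (v0,v11,v5) [-++] → (-0.61658, 0.81312, 0.0705)–(-0.529432, 0.900268, 0.0705)  len=0.1232
  (v0,v5,v1) [-+-] → (-0.529432, 0.900268, 0.0705)–(0.529432, 0.900268, 0.0705)  len=1.0589
  (v0,v10,v11) [--+] → (-0.9272, 0, 0.0705)–(-0.61658, 0.81312, 0.0705)  len=0.8704
  (v1,v5,v9) [-++] → (0.529432, 0.900268, 0.0705)–(0.61658, 0.81312, 0.0705)  len=0.1232
  (v11,v10,v2) [+--] → (-0.9272, 0, 0.0705)–(-0.61658, -0.81312, 0.0705)  len=0.8704
  (v3,v9,v4) [-++] → (0.61658, -0.81312, 0.0705)–(0.529432, -0.900268, 0.0705)  len=0.1232
  (v3,v4,v2) [-+-] → (0.529432, -0.900268, 0.0705)–(-0.529432, -0.900268, 0.0705)  len=1.0589
  (v3,v8,v9) [--+] → (0.9272, 0, 0.0705)–(0.61658, -0.81312, 0.0705)  len=0.8704
  (v2,v4,v11) [-++] → (-0.529432, -0.900268, 0.0705)–(-0.61658, -0.81312, 0.0705)  len=0.1232
  (v9,v8,v1) [+--] → (0.9272, 0, 0.0705)–(0.61658, 0.81312, 0.0705)  len=0.8704

Chained into 1 loop(s):
  loop 1: 10 segments, perimeter = 6.0924
Total perimeter = 6.092


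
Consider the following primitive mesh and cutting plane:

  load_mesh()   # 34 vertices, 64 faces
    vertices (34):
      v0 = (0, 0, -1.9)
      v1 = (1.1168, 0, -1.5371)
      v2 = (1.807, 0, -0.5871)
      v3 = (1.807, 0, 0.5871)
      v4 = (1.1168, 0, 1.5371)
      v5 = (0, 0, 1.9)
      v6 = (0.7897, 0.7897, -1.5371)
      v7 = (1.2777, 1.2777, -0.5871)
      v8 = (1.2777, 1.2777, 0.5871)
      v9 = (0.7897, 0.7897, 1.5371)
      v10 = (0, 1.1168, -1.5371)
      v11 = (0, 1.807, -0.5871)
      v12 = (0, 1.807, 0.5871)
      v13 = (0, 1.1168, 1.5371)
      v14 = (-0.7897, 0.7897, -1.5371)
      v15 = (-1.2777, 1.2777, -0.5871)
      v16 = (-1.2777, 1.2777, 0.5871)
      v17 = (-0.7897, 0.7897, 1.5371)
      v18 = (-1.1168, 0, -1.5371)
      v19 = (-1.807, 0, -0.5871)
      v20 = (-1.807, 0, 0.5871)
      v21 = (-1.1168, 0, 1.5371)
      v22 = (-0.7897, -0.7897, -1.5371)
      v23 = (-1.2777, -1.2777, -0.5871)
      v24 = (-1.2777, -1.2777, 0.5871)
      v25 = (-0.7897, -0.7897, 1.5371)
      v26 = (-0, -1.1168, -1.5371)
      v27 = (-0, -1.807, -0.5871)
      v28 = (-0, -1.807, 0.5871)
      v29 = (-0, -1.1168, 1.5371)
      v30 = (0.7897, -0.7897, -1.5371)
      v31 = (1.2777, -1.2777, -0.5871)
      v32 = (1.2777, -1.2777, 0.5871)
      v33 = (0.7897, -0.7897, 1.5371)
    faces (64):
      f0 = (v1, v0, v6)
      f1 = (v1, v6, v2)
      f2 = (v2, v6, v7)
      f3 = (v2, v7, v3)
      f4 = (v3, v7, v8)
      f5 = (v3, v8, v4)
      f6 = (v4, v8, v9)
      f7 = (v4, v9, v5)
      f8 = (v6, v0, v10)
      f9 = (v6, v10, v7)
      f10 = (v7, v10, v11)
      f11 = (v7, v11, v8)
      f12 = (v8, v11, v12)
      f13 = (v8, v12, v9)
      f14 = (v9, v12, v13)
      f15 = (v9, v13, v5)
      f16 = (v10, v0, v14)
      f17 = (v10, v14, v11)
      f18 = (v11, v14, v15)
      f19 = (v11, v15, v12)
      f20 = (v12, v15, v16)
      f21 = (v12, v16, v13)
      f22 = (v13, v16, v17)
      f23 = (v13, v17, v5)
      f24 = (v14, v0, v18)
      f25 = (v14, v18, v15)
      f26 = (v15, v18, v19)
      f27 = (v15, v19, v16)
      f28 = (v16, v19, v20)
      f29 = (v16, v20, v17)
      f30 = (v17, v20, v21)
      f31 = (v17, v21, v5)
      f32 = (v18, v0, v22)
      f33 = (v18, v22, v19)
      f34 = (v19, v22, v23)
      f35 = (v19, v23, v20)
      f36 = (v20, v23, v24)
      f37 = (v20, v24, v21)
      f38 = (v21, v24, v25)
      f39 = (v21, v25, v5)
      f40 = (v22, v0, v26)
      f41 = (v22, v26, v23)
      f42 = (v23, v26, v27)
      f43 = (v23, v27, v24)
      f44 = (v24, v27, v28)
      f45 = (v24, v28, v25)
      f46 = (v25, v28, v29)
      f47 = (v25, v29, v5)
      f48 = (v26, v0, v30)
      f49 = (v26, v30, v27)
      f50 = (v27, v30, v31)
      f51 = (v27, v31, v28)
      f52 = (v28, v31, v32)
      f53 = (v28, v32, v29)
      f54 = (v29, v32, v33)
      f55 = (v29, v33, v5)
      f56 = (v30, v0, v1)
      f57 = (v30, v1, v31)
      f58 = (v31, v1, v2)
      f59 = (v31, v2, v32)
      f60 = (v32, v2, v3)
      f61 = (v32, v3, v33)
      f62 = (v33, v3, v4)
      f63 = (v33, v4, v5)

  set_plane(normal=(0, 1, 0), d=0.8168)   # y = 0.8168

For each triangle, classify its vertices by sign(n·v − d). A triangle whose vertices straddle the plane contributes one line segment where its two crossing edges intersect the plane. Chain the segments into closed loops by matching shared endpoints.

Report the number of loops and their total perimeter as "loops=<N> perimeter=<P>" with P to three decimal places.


Straddling triangles (20 of 64):
  (v2,v6,v7) [--+] → (0.8168, 0.8168, -1.48434)–(1.46863, 0.8168, -0.5871)  len=1.1090
  (v2,v7,v3) [-+-] → (1.46863, 0.8168, -0.5871)–(1.46863, 0.8168, -0.163535)  len=0.4236
  (v3,v7,v8) [-++] → (1.46863, 0.8168, -0.163535)–(1.46863, 0.8168, 0.5871)  len=0.7506
  (v3,v8,v4) [-+-] → (1.46863, 0.8168, 0.5871)–(1.21966, 0.8168, 0.92979)  len=0.4236
  (v4,v8,v9) [-+-] → (1.21966, 0.8168, 0.92979)–(0.8168, 0.8168, 1.48434)  len=0.6854
  (v6,v0,v10) [--+] → (0, 0.8168, -1.63458)–(0.724274, 0.8168, -1.5371)  len=0.7308
  (v6,v10,v7) [-++] → (0.724274, 0.8168, -1.5371)–(0.8168, 0.8168, -1.48434)  len=0.1065
  (v8,v12,v9) [++-] → (0.768663, 0.8168, 1.51179)–(0.8168, 0.8168, 1.48434)  len=0.0554
  (v9,v12,v13) [-++] → (0.768663, 0.8168, 1.51179)–(0.724274, 0.8168, 1.5371)  len=0.0511
  (v9,v13,v5) [-+-] → (0.724274, 0.8168, 1.5371)–(0, 0.8168, 1.63458)  len=0.7308
  (v10,v0,v14) [+--] → (0, 0.8168, -1.63458)–(-0.724274, 0.8168, -1.5371)  len=0.7308
  (v10,v14,v11) [+-+] → (-0.724274, 0.8168, -1.5371)–(-0.768663, 0.8168, -1.51179)  len=0.0511
  (v11,v14,v15) [+-+] → (-0.768663, 0.8168, -1.51179)–(-0.8168, 0.8168, -1.48434)  len=0.0554
  (v13,v16,v17) [++-] → (-0.8168, 0.8168, 1.48434)–(-0.724274, 0.8168, 1.5371)  len=0.1065
  (v13,v17,v5) [+--] → (-0.724274, 0.8168, 1.5371)–(0, 0.8168, 1.63458)  len=0.7308
  (v14,v18,v15) [--+] → (-1.21966, 0.8168, -0.92979)–(-0.8168, 0.8168, -1.48434)  len=0.6854
  (v15,v18,v19) [+--] → (-1.21966, 0.8168, -0.92979)–(-1.46863, 0.8168, -0.5871)  len=0.4236
  (v15,v19,v16) [+-+] → (-1.46863, 0.8168, -0.5871)–(-1.46863, 0.8168, 0.163535)  len=0.7506
  (v16,v19,v20) [+--] → (-1.46863, 0.8168, 0.163535)–(-1.46863, 0.8168, 0.5871)  len=0.4236
  (v16,v20,v17) [+--] → (-1.46863, 0.8168, 0.5871)–(-0.8168, 0.8168, 1.48434)  len=1.1090

Chained into 1 loop(s):
  loop 1: 20 segments, perimeter = 10.1337
Total perimeter = 10.134

loops=1 perimeter=10.134


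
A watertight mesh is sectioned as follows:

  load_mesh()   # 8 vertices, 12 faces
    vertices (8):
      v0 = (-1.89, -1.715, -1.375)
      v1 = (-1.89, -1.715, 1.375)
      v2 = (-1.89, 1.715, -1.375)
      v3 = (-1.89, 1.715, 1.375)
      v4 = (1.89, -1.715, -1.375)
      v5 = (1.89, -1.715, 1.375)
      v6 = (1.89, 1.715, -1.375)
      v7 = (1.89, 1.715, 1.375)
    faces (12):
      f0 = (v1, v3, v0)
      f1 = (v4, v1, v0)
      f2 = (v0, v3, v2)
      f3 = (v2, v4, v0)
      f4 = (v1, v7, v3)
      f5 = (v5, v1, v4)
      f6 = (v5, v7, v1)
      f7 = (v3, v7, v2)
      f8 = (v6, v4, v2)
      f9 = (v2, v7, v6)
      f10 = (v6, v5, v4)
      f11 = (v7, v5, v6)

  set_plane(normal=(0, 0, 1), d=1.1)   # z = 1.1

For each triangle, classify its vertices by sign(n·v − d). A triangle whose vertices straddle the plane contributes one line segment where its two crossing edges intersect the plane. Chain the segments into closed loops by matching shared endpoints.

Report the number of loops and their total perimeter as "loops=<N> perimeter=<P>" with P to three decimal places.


Straddling triangles (8 of 12):
  (v1,v3,v0) [++-] → (-1.89, 1.372, 1.1)–(-1.89, -1.715, 1.1)  len=3.0870
  (v4,v1,v0) [-+-] → (-1.512, -1.715, 1.1)–(-1.89, -1.715, 1.1)  len=0.3780
  (v0,v3,v2) [-+-] → (-1.89, 1.372, 1.1)–(-1.89, 1.715, 1.1)  len=0.3430
  (v5,v1,v4) [++-] → (-1.512, -1.715, 1.1)–(1.89, -1.715, 1.1)  len=3.4020
  (v3,v7,v2) [++-] → (1.512, 1.715, 1.1)–(-1.89, 1.715, 1.1)  len=3.4020
  (v2,v7,v6) [-+-] → (1.512, 1.715, 1.1)–(1.89, 1.715, 1.1)  len=0.3780
  (v6,v5,v4) [-+-] → (1.89, -1.372, 1.1)–(1.89, -1.715, 1.1)  len=0.3430
  (v7,v5,v6) [++-] → (1.89, -1.372, 1.1)–(1.89, 1.715, 1.1)  len=3.0870

Chained into 1 loop(s):
  loop 1: 8 segments, perimeter = 14.4200
Total perimeter = 14.420

loops=1 perimeter=14.420


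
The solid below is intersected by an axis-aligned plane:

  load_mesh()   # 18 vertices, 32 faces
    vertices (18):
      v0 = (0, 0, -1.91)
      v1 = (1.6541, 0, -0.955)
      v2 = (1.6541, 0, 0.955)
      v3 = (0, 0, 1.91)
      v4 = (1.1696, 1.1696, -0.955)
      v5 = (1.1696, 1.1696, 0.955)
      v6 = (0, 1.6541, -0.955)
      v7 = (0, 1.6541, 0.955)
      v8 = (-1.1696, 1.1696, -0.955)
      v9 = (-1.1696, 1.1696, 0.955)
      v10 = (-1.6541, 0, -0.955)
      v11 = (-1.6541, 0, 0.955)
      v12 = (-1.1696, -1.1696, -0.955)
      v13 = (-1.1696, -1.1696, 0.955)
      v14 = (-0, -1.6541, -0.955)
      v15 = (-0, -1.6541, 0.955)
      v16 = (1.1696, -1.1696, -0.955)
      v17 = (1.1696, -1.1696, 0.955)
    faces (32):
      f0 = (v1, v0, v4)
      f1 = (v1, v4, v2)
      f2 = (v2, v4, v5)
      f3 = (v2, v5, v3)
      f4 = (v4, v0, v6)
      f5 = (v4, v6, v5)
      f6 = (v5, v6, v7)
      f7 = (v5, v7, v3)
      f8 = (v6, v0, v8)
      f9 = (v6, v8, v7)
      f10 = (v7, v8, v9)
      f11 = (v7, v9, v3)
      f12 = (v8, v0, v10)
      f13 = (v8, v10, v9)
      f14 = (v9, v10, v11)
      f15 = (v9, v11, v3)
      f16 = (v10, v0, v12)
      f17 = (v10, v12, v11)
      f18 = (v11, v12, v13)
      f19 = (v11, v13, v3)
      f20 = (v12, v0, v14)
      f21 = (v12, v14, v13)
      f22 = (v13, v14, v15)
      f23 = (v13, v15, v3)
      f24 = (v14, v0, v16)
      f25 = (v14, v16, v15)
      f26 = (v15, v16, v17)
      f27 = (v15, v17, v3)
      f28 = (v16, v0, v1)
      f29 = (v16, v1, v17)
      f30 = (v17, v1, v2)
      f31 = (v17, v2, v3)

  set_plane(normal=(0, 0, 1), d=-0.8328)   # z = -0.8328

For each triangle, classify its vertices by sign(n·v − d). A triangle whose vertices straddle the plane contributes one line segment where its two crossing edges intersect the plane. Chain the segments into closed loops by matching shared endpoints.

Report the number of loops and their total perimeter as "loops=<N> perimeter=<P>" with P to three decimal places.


loops=1 perimeter=10.128

Straddling triangles (16 of 32):
  (v1,v4,v2) [--+] → (1.2006, 1.09477, -0.8328)–(1.6541, 0, -0.8328)  len=1.1850
  (v2,v4,v5) [+-+] → (1.2006, 1.09477, -0.8328)–(1.1696, 1.1696, -0.8328)  len=0.0810
  (v4,v6,v5) [--+] → (0.0748299, 1.6231, -0.8328)–(1.1696, 1.1696, -0.8328)  len=1.1850
  (v5,v6,v7) [+-+] → (0.0748299, 1.6231, -0.8328)–(0, 1.6541, -0.8328)  len=0.0810
  (v6,v8,v7) [--+] → (-1.09477, 1.2006, -0.8328)–(0, 1.6541, -0.8328)  len=1.1850
  (v7,v8,v9) [+-+] → (-1.09477, 1.2006, -0.8328)–(-1.1696, 1.1696, -0.8328)  len=0.0810
  (v8,v10,v9) [--+] → (-1.6231, 0.0748299, -0.8328)–(-1.1696, 1.1696, -0.8328)  len=1.1850
  (v9,v10,v11) [+-+] → (-1.6231, 0.0748299, -0.8328)–(-1.6541, 0, -0.8328)  len=0.0810
  (v10,v12,v11) [--+] → (-1.2006, -1.09477, -0.8328)–(-1.6541, 0, -0.8328)  len=1.1850
  (v11,v12,v13) [+-+] → (-1.2006, -1.09477, -0.8328)–(-1.1696, -1.1696, -0.8328)  len=0.0810
  (v12,v14,v13) [--+] → (-0.0748299, -1.6231, -0.8328)–(-1.1696, -1.1696, -0.8328)  len=1.1850
  (v13,v14,v15) [+-+] → (-0.0748299, -1.6231, -0.8328)–(0, -1.6541, -0.8328)  len=0.0810
  (v14,v16,v15) [--+] → (1.09477, -1.2006, -0.8328)–(0, -1.6541, -0.8328)  len=1.1850
  (v15,v16,v17) [+-+] → (1.09477, -1.2006, -0.8328)–(1.1696, -1.1696, -0.8328)  len=0.0810
  (v16,v1,v17) [--+] → (1.6231, -0.0748299, -0.8328)–(1.1696, -1.1696, -0.8328)  len=1.1850
  (v17,v1,v2) [+-+] → (1.6231, -0.0748299, -0.8328)–(1.6541, 0, -0.8328)  len=0.0810

Chained into 1 loop(s):
  loop 1: 16 segments, perimeter = 10.1278
Total perimeter = 10.128


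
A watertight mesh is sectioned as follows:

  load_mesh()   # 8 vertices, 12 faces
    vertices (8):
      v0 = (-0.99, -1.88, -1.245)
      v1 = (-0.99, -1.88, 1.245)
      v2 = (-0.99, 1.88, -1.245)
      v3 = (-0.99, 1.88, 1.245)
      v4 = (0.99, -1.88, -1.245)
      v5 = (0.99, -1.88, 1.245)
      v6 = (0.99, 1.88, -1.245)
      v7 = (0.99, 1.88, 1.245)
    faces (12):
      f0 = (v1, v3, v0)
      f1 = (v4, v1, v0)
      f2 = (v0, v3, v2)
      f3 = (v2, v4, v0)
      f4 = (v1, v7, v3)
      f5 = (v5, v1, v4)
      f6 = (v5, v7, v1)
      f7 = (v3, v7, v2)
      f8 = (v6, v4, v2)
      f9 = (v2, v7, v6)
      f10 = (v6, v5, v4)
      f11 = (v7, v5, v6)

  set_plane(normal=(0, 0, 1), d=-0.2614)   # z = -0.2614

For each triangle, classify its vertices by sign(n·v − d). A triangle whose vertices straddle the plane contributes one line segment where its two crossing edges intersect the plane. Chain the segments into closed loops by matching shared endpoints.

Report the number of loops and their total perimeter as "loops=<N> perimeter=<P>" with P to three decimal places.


loops=1 perimeter=11.480

Straddling triangles (8 of 12):
  (v1,v3,v0) [++-] → (-0.99, -0.394724, -0.2614)–(-0.99, -1.88, -0.2614)  len=1.4853
  (v4,v1,v0) [-+-] → (0.20786, -1.88, -0.2614)–(-0.99, -1.88, -0.2614)  len=1.1979
  (v0,v3,v2) [-+-] → (-0.99, -0.394724, -0.2614)–(-0.99, 1.88, -0.2614)  len=2.2747
  (v5,v1,v4) [++-] → (0.20786, -1.88, -0.2614)–(0.99, -1.88, -0.2614)  len=0.7821
  (v3,v7,v2) [++-] → (-0.20786, 1.88, -0.2614)–(-0.99, 1.88, -0.2614)  len=0.7821
  (v2,v7,v6) [-+-] → (-0.20786, 1.88, -0.2614)–(0.99, 1.88, -0.2614)  len=1.1979
  (v6,v5,v4) [-+-] → (0.99, 0.394724, -0.2614)–(0.99, -1.88, -0.2614)  len=2.2747
  (v7,v5,v6) [++-] → (0.99, 0.394724, -0.2614)–(0.99, 1.88, -0.2614)  len=1.4853

Chained into 1 loop(s):
  loop 1: 8 segments, perimeter = 11.4800
Total perimeter = 11.480


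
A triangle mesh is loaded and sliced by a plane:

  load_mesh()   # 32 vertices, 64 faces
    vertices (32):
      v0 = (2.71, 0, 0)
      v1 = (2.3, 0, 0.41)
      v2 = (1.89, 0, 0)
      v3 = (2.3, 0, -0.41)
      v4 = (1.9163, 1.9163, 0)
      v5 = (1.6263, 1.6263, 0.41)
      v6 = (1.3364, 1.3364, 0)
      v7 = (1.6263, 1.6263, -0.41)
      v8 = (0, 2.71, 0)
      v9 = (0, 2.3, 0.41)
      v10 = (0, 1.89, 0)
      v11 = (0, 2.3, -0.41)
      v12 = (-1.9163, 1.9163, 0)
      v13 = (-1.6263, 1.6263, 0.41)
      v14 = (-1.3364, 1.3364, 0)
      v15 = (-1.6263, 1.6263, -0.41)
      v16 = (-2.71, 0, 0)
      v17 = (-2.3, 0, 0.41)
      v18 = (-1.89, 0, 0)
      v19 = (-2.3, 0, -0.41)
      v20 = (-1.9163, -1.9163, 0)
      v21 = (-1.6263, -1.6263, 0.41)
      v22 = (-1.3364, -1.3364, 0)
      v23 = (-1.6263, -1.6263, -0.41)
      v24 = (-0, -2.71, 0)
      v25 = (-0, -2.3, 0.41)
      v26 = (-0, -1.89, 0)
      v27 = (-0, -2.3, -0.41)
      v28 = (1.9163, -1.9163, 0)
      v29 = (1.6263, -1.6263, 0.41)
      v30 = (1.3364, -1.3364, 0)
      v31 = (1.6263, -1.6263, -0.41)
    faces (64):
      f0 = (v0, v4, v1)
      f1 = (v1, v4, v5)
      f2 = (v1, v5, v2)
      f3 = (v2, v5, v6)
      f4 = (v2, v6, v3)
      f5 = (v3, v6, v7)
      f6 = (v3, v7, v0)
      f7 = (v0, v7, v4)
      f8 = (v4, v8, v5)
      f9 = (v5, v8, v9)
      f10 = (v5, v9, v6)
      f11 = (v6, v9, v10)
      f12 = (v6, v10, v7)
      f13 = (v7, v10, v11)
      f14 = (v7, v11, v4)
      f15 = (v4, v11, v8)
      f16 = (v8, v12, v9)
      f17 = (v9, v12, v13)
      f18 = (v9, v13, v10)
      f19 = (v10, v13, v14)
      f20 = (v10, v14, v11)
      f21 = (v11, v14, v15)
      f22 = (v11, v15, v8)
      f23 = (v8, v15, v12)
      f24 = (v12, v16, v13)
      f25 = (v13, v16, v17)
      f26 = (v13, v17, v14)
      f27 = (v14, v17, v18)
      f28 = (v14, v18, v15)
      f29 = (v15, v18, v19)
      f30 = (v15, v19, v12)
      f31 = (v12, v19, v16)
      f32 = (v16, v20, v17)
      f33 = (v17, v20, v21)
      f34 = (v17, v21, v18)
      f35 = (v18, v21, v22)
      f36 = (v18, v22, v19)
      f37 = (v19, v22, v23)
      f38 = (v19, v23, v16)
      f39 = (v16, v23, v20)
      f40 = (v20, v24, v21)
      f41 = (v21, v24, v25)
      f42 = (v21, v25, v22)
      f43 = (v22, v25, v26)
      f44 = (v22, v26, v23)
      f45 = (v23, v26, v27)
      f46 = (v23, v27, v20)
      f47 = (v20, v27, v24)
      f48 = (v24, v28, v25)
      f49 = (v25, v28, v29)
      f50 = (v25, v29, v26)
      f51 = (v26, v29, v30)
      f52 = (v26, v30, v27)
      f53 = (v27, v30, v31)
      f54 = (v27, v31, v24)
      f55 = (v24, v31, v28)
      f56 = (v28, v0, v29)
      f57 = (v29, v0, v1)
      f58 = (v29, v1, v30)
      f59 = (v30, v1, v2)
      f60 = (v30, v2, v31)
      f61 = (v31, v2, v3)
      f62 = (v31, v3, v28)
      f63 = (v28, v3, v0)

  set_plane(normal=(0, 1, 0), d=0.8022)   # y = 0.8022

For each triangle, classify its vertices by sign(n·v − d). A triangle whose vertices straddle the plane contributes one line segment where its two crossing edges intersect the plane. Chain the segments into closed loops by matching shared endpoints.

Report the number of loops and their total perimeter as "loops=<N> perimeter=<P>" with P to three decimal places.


Straddling triangles (16 of 64):
  (v0,v4,v1) [-+-] → (2.37774, 0.8022, 0)–(2.13938, 0.8022, 0.238366)  len=0.3371
  (v1,v4,v5) [-++] → (2.13938, 0.8022, 0.238366)–(1.96769, 0.8022, 0.41)  len=0.2428
  (v1,v5,v2) [-+-] → (1.96769, 0.8022, 0.41)–(1.75993, 0.8022, 0.202239)  len=0.2938
  (v2,v5,v6) [-++] → (1.75993, 0.8022, 0.202239)–(1.55769, 0.8022, 0)  len=0.2860
  (v2,v6,v3) [-+-] → (1.55769, 0.8022, 0)–(1.72158, 0.8022, -0.16389)  len=0.2318
  (v3,v6,v7) [-++] → (1.72158, 0.8022, -0.16389)–(1.96769, 0.8022, -0.41)  len=0.3480
  (v3,v7,v0) [-+-] → (1.96769, 0.8022, -0.41)–(2.17545, 0.8022, -0.202239)  len=0.2938
  (v0,v7,v4) [-++] → (2.17545, 0.8022, -0.202239)–(2.37774, 0.8022, 0)  len=0.2860
  (v12,v16,v13) [+-+] → (-2.37774, 0.8022, 0)–(-2.17545, 0.8022, 0.202239)  len=0.2860
  (v13,v16,v17) [+--] → (-2.17545, 0.8022, 0.202239)–(-1.96769, 0.8022, 0.41)  len=0.2938
  (v13,v17,v14) [+-+] → (-1.96769, 0.8022, 0.41)–(-1.72158, 0.8022, 0.16389)  len=0.3480
  (v14,v17,v18) [+--] → (-1.72158, 0.8022, 0.16389)–(-1.55769, 0.8022, 0)  len=0.2318
  (v14,v18,v15) [+-+] → (-1.55769, 0.8022, 0)–(-1.75993, 0.8022, -0.202239)  len=0.2860
  (v15,v18,v19) [+--] → (-1.75993, 0.8022, -0.202239)–(-1.96769, 0.8022, -0.41)  len=0.2938
  (v15,v19,v12) [+-+] → (-1.96769, 0.8022, -0.41)–(-2.13938, 0.8022, -0.238366)  len=0.2428
  (v12,v19,v16) [+--] → (-2.13938, 0.8022, -0.238366)–(-2.37774, 0.8022, 0)  len=0.3371

Chained into 2 loop(s):
  loop 1: 8 segments, perimeter = 2.3194
  loop 2: 8 segments, perimeter = 2.3194
Total perimeter = 4.639

loops=2 perimeter=4.639


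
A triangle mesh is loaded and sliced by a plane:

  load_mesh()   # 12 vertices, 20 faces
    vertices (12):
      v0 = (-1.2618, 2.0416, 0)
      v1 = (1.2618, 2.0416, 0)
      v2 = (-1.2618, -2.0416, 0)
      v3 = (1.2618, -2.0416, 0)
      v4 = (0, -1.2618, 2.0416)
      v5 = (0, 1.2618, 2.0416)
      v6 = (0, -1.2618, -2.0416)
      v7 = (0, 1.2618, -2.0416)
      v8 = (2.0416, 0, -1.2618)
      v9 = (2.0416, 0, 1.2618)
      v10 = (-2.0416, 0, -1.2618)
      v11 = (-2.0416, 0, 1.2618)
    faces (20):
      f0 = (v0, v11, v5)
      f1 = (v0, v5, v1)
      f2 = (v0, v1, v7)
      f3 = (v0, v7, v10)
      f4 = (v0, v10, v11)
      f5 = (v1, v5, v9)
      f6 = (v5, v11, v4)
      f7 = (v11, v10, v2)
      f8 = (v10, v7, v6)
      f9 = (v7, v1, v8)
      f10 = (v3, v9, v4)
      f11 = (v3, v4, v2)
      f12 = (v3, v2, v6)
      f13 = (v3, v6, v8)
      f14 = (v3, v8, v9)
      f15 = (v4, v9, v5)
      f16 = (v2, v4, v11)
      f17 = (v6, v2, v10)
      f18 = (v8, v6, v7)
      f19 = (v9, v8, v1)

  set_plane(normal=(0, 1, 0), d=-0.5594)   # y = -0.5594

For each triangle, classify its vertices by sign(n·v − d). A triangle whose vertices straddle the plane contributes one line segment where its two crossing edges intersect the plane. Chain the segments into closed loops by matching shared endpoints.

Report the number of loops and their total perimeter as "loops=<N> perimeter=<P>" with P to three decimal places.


loops=1 perimeter=12.442

Straddling triangles (10 of 20):
  (v5,v11,v4) [++-] → (-1.13649, -0.5594, 1.60751)–(0, -0.5594, 2.0416)  len=1.2166
  (v11,v10,v2) [++-] → (-1.82793, -0.5594, -0.916066)–(-1.82793, -0.5594, 0.916066)  len=1.8321
  (v10,v7,v6) [++-] → (0, -0.5594, -2.0416)–(-1.13649, -0.5594, -1.60751)  len=1.2166
  (v3,v9,v4) [-+-] → (1.82793, -0.5594, 0.916066)–(1.13649, -0.5594, 1.60751)  len=0.9779
  (v3,v6,v8) [--+] → (1.13649, -0.5594, -1.60751)–(1.82793, -0.5594, -0.916066)  len=0.9779
  (v3,v8,v9) [-++] → (1.82793, -0.5594, -0.916066)–(1.82793, -0.5594, 0.916066)  len=1.8321
  (v4,v9,v5) [-++] → (1.13649, -0.5594, 1.60751)–(0, -0.5594, 2.0416)  len=1.2166
  (v2,v4,v11) [--+] → (-1.13649, -0.5594, 1.60751)–(-1.82793, -0.5594, 0.916066)  len=0.9779
  (v6,v2,v10) [--+] → (-1.82793, -0.5594, -0.916066)–(-1.13649, -0.5594, -1.60751)  len=0.9779
  (v8,v6,v7) [+-+] → (1.13649, -0.5594, -1.60751)–(0, -0.5594, -2.0416)  len=1.2166

Chained into 1 loop(s):
  loop 1: 10 segments, perimeter = 12.4419
Total perimeter = 12.442


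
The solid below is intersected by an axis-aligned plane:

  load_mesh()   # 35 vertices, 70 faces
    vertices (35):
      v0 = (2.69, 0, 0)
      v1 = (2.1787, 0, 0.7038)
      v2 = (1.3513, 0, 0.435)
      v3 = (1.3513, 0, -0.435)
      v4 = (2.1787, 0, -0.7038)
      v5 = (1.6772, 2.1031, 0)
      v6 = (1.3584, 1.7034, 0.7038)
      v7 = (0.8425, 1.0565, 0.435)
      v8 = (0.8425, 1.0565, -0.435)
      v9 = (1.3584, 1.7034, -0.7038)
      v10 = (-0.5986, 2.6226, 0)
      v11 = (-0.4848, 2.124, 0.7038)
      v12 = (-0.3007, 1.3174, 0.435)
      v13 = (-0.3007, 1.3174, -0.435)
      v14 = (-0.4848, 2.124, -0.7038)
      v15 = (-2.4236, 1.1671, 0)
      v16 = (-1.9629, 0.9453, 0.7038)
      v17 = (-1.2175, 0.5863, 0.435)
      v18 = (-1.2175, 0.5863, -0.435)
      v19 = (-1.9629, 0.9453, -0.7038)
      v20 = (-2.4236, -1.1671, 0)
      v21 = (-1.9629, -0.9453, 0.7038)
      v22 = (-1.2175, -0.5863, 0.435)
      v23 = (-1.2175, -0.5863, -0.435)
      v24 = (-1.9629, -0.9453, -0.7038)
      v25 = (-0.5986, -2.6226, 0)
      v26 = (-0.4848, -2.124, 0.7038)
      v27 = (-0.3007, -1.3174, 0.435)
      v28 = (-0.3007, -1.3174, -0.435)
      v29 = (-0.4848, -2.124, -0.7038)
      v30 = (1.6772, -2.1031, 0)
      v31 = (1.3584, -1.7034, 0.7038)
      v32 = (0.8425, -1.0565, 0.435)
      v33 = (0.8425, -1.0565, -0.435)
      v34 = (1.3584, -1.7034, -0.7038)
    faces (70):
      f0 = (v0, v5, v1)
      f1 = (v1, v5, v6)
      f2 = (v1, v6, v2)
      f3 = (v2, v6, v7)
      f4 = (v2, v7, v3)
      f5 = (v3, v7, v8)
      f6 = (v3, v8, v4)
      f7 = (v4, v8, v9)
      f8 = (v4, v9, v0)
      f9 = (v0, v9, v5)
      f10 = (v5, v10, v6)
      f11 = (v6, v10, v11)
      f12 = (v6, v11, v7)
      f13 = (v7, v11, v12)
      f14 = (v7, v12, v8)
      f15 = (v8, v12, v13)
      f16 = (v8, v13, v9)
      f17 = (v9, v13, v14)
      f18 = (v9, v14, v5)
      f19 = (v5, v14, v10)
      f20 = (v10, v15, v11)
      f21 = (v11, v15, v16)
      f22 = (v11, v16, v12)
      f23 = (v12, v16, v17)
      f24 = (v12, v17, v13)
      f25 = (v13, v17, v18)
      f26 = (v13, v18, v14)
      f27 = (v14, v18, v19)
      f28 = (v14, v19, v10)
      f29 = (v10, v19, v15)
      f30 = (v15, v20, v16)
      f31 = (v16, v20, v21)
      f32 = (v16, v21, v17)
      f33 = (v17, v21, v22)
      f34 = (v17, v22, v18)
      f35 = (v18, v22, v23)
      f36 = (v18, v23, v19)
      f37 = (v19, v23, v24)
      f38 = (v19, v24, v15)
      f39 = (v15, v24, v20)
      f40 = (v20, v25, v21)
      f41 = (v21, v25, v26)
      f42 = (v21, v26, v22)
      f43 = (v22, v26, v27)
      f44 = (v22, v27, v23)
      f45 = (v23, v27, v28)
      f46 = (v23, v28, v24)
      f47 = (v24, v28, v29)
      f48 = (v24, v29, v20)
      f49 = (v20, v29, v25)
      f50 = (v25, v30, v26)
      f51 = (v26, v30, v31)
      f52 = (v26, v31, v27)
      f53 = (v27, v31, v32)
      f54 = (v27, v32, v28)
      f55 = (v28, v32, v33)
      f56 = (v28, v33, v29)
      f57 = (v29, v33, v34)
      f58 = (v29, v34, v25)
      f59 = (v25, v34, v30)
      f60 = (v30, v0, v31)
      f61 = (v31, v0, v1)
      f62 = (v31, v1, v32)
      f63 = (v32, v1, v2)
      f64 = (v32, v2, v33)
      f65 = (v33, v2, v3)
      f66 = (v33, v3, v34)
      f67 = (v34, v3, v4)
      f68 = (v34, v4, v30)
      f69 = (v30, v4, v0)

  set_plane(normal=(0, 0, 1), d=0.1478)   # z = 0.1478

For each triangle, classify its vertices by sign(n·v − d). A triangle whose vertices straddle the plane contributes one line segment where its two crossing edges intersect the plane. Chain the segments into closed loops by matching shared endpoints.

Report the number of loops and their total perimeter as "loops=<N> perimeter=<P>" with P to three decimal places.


Straddling triangles (28 of 70):
  (v0,v5,v1) [--+] → (1.78252, 1.66144, 0.1478)–(2.58263, 0, 0.1478)  len=1.8441
  (v1,v5,v6) [+-+] → (1.78252, 1.66144, 0.1478)–(1.61025, 2.01916, 0.1478)  len=0.3970
  (v2,v7,v3) [++-] → (1.01046, 0.707734, 0.1478)–(1.3513, 0, 0.1478)  len=0.7855
  (v3,v7,v8) [-+-] → (1.01046, 0.707734, 0.1478)–(0.8425, 1.0565, 0.1478)  len=0.3871
  (v5,v10,v6) [--+] → (-0.187624, 2.42957, 0.1478)–(1.61025, 2.01916, 0.1478)  len=1.8441
  (v6,v10,v11) [+-+] → (-0.187624, 2.42957, 0.1478)–(-0.574702, 2.51789, 0.1478)  len=0.3970
  (v7,v12,v8) [++-] → (0.0766874, 1.23127, 0.1478)–(0.8425, 1.0565, 0.1478)  len=0.7855
  (v8,v12,v13) [-+-] → (0.0766874, 1.23127, 0.1478)–(-0.3007, 1.3174, 0.1478)  len=0.3871
  (v10,v15,v11) [--+] → (-2.01645, 1.36805, 0.1478)–(-0.574702, 2.51789, 0.1478)  len=1.8441
  (v11,v15,v16) [+-+] → (-2.01645, 1.36805, 0.1478)–(-2.32685, 1.12052, 0.1478)  len=0.3970
  (v12,v17,v13) [++-] → (-0.914851, 0.827647, 0.1478)–(-0.3007, 1.3174, 0.1478)  len=0.7855
  (v13,v17,v18) [-+-] → (-0.914851, 0.827647, 0.1478)–(-1.2175, 0.5863, 0.1478)  len=0.3871
  (v15,v20,v16) [--+] → (-2.32685, -0.72349, 0.1478)–(-2.32685, 1.12052, 0.1478)  len=1.8440
  (v16,v20,v21) [+-+] → (-2.32685, -0.72349, 0.1478)–(-2.32685, -1.12052, 0.1478)  len=0.3970
  (v17,v22,v18) [++-] → (-1.2175, -0.199207, 0.1478)–(-1.2175, 0.5863, 0.1478)  len=0.7855
  (v18,v22,v23) [-+-] → (-1.2175, -0.199207, 0.1478)–(-1.2175, -0.5863, 0.1478)  len=0.3871
  (v20,v25,v21) [--+] → (-0.885107, -2.27036, 0.1478)–(-2.32685, -1.12052, 0.1478)  len=1.8441
  (v21,v25,v26) [+-+] → (-0.885107, -2.27036, 0.1478)–(-0.574702, -2.51789, 0.1478)  len=0.3970
  (v22,v27,v23) [++-] → (-0.603349, -1.07605, 0.1478)–(-1.2175, -0.5863, 0.1478)  len=0.7855
  (v23,v27,v28) [-+-] → (-0.603349, -1.07605, 0.1478)–(-0.3007, -1.3174, 0.1478)  len=0.3871
  (v25,v30,v26) [--+] → (1.22317, -2.10749, 0.1478)–(-0.574702, -2.51789, 0.1478)  len=1.8441
  (v26,v30,v31) [+-+] → (1.22317, -2.10749, 0.1478)–(1.61025, -2.01916, 0.1478)  len=0.3970
  (v27,v32,v28) [++-] → (0.465113, -1.14263, 0.1478)–(-0.3007, -1.3174, 0.1478)  len=0.7855
  (v28,v32,v33) [-+-] → (0.465113, -1.14263, 0.1478)–(0.8425, -1.0565, 0.1478)  len=0.3871
  (v30,v0,v31) [--+] → (2.41036, -0.357719, 0.1478)–(1.61025, -2.01916, 0.1478)  len=1.8441
  (v31,v0,v1) [+-+] → (2.41036, -0.357719, 0.1478)–(2.58263, 0, 0.1478)  len=0.3970
  (v32,v2,v33) [++-] → (1.18334, -0.348766, 0.1478)–(0.8425, -1.0565, 0.1478)  len=0.7855
  (v33,v2,v3) [-+-] → (1.18334, -0.348766, 0.1478)–(1.3513, 0, 0.1478)  len=0.3871

Chained into 2 loop(s):
  loop 1: 14 segments, perimeter = 15.6878
  loop 2: 14 segments, perimeter = 8.2083
Total perimeter = 23.896

loops=2 perimeter=23.896
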